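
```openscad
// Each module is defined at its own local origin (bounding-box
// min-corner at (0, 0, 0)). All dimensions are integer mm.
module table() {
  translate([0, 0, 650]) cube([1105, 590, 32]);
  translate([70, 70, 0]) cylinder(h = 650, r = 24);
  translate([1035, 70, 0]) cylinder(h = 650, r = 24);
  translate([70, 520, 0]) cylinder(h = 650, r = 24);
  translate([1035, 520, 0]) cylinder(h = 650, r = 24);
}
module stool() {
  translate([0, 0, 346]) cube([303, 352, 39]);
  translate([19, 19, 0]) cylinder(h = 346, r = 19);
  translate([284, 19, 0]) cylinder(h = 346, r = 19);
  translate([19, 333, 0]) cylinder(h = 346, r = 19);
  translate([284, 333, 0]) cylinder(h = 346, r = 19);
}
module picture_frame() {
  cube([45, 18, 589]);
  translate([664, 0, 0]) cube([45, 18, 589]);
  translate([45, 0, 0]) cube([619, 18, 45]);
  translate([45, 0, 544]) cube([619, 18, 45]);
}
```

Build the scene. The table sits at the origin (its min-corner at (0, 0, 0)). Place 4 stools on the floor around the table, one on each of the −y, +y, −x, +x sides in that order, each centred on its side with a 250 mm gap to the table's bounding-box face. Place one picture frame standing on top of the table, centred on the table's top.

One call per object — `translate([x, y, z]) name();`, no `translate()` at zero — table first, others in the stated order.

table();
translate([401, -602, 0]) stool();
translate([401, 840, 0]) stool();
translate([-553, 119, 0]) stool();
translate([1355, 119, 0]) stool();
translate([198, 286, 682]) picture_frame();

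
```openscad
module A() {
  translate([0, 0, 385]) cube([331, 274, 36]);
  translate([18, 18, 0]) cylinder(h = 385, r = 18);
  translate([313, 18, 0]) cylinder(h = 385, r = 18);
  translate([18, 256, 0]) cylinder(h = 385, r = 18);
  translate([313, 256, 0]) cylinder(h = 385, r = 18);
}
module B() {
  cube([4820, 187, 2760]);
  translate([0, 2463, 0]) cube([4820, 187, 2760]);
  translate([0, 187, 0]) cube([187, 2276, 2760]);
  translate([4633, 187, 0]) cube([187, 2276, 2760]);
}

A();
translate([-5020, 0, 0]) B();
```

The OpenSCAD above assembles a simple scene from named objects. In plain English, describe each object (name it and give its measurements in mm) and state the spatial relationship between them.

A is a four-legged stool. The seat is a 331×274×36 mm slab whose top surface is at z = 421 mm; four round legs, each 36 mm in diameter, run from the floor (z = 0) to the underside of the seat, each leg's axis is inset half a diameter from the nearest pair of seat edges (so the leg's bounding box is flush with the corner).

B is a box-shaped house frame (walls only): outside footprint 4820×2650 mm, wall height 2760 mm, wall thickness 187 mm. The two y-facing walls run the full x-width; the two x-facing walls fit between the inner faces of the y-facing walls.

The house frame is on the floor beside the stool on its −x side.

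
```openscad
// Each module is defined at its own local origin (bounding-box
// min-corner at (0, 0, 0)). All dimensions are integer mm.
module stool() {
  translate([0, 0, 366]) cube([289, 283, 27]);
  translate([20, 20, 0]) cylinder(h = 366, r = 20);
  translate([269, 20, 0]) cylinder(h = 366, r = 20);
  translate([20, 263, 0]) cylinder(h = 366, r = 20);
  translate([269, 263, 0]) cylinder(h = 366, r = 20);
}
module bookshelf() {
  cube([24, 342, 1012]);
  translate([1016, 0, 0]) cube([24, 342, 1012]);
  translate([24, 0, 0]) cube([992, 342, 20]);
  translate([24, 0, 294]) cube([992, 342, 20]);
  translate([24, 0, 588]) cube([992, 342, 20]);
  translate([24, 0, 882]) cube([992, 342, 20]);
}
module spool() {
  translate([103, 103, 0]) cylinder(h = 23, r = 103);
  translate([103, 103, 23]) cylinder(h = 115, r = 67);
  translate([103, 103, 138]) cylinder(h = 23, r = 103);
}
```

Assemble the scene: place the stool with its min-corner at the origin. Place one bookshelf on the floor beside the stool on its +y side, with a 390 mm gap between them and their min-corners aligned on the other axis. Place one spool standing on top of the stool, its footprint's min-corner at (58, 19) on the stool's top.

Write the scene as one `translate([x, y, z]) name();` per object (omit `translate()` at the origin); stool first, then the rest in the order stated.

stool();
translate([0, 673, 0]) bookshelf();
translate([58, 19, 393]) spool();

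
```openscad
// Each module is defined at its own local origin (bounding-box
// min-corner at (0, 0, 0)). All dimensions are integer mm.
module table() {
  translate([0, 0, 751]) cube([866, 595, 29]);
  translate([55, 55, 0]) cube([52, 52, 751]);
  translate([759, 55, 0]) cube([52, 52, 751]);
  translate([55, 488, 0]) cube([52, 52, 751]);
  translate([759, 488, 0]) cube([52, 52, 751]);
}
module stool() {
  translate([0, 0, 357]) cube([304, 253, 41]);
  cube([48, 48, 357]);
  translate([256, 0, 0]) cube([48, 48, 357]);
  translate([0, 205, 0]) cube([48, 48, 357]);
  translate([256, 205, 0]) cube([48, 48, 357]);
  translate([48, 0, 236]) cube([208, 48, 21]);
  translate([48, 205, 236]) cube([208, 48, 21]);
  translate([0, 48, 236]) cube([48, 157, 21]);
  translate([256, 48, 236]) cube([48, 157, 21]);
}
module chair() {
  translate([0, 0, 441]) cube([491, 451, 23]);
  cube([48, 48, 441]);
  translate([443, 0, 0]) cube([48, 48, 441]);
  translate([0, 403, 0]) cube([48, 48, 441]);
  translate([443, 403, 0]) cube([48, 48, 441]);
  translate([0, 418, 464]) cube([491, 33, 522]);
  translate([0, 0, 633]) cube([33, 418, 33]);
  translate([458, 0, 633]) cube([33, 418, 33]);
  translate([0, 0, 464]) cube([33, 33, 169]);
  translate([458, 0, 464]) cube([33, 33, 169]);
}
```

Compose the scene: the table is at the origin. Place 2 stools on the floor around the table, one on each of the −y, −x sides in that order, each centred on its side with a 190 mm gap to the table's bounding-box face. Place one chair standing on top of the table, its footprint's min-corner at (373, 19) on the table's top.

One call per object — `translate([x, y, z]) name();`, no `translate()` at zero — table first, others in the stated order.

table();
translate([281, -443, 0]) stool();
translate([-494, 171, 0]) stool();
translate([373, 19, 780]) chair();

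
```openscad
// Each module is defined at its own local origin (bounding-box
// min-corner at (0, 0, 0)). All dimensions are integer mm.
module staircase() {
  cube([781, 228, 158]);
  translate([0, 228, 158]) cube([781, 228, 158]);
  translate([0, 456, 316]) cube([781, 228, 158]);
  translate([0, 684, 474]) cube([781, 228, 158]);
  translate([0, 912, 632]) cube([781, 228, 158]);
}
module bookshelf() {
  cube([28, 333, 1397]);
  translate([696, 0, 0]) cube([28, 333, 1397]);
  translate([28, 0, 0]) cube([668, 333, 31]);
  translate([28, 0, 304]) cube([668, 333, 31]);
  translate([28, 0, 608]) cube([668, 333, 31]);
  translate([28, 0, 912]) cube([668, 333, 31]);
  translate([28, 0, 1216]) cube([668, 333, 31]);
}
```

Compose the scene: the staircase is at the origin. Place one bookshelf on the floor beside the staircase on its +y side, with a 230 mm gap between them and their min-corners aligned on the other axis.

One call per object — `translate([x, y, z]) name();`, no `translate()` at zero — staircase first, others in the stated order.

staircase();
translate([0, 1370, 0]) bookshelf();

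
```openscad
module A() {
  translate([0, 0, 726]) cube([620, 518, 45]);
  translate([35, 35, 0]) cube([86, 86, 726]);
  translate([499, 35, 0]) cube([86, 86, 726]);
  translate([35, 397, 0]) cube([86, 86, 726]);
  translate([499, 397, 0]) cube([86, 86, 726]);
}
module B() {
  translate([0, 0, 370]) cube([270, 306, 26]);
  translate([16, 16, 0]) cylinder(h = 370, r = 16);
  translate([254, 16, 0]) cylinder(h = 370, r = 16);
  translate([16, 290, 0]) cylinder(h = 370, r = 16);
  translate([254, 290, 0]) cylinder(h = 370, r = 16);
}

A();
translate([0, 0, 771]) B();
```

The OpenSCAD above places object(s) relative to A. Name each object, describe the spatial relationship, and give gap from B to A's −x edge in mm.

The stool's min-x is at 0; the table's min-x is 0; gap = 0 mm.

A is a table. B is a stool. The stool is on top of the table. The gap from the stool to the table's −x edge is 0 mm.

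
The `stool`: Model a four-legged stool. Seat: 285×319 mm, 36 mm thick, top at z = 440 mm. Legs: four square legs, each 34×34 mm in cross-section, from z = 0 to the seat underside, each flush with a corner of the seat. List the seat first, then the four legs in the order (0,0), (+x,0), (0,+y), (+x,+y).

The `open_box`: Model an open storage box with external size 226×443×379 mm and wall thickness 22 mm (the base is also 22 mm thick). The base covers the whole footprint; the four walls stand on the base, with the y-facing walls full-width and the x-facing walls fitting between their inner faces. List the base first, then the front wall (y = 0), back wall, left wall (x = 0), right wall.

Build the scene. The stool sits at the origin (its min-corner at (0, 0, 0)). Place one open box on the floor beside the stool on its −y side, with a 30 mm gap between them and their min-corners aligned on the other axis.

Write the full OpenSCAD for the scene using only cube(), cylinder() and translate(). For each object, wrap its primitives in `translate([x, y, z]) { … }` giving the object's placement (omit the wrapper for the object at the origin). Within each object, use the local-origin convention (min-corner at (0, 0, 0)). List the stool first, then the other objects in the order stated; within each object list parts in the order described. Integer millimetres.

translate([0, 0, 404]) cube([285, 319, 36]);
cube([34, 34, 404]);
translate([251, 0, 0]) cube([34, 34, 404]);
translate([0, 285, 0]) cube([34, 34, 404]);
translate([251, 285, 0]) cube([34, 34, 404]);
translate([0, -473, 0]) {
  cube([226, 443, 22]);
  translate([0, 0, 22]) cube([226, 22, 357]);
  translate([0, 421, 22]) cube([226, 22, 357]);
  translate([0, 22, 22]) cube([22, 399, 357]);
  translate([204, 22, 22]) cube([22, 399, 357]);
}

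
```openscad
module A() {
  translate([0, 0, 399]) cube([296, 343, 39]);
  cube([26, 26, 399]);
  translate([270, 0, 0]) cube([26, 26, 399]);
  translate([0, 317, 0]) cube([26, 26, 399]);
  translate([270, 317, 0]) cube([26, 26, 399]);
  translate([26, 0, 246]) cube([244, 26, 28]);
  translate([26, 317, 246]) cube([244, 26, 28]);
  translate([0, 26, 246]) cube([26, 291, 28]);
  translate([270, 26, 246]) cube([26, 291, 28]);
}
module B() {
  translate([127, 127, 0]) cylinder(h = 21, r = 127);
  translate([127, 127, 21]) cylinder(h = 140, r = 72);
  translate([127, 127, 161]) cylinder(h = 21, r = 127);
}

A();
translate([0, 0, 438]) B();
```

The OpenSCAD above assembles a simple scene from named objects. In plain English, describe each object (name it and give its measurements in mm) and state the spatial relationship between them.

A is a simple wooden stool: a rectangular seat 296 mm (x) by 343 mm (y), 39 mm thick, top face at z = 438 mm, on four square legs, each 26×26 mm in cross-section. The legs rest on z = 0, each flush with a corner of the seat. Four stretchers, 26 mm wide and 28 mm tall, connect adjacent legs with their undersides at z = 246 mm, each running between the inner faces of the legs it joins and aligned with the legs' outer faces on the other axis.

B is a spool: two coaxial disc flanges of radius 127 mm and thickness 21 mm, joined by a core cylinder of radius 72 mm and height 140 mm. The lower flange rests on z = 0 and the three cylinders share a vertical axis.

The spool is on top of the stool.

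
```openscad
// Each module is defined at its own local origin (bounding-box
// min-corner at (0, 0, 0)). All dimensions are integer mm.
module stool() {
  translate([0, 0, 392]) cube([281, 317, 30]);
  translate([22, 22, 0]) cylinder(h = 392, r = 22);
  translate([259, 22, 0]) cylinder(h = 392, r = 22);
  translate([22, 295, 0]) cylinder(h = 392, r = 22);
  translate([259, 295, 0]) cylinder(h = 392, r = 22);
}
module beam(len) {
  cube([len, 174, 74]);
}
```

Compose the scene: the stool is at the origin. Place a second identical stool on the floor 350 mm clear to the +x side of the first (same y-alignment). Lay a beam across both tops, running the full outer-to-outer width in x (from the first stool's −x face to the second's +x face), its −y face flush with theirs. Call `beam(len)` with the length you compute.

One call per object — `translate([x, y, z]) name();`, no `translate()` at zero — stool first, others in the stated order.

stool();
translate([631, 0, 0]) stool();
translate([0, 0, 422]) beam(912);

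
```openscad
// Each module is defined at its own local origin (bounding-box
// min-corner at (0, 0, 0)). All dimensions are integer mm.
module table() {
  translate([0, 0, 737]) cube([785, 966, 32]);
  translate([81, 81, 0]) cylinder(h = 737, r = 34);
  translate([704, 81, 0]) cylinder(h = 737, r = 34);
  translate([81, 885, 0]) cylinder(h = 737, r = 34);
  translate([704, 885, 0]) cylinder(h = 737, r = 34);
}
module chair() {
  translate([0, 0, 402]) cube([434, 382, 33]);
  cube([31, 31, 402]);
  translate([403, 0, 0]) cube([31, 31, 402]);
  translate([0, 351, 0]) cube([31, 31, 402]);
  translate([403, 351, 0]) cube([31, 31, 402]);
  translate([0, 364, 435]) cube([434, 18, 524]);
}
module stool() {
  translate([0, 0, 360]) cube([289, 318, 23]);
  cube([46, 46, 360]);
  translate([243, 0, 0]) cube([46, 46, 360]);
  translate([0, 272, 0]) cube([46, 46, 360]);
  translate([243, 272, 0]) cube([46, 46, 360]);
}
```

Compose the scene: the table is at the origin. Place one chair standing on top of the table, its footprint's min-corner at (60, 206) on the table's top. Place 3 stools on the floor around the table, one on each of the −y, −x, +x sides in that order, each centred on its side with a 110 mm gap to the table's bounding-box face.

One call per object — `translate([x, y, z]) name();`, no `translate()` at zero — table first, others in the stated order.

table();
translate([60, 206, 769]) chair();
translate([248, -428, 0]) stool();
translate([-399, 324, 0]) stool();
translate([895, 324, 0]) stool();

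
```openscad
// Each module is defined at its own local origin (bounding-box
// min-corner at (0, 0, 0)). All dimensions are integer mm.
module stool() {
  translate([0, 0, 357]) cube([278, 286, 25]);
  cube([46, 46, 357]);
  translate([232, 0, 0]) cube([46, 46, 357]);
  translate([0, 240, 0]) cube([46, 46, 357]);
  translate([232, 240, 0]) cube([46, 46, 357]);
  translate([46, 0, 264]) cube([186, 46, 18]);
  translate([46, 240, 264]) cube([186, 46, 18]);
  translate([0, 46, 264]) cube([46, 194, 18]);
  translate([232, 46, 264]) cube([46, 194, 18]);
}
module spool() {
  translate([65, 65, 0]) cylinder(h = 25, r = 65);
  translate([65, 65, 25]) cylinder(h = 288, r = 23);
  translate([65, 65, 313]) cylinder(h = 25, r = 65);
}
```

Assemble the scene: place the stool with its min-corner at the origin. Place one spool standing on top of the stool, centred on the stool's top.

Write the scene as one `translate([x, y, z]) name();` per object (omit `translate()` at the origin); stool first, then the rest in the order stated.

stool();
translate([74, 78, 382]) spool();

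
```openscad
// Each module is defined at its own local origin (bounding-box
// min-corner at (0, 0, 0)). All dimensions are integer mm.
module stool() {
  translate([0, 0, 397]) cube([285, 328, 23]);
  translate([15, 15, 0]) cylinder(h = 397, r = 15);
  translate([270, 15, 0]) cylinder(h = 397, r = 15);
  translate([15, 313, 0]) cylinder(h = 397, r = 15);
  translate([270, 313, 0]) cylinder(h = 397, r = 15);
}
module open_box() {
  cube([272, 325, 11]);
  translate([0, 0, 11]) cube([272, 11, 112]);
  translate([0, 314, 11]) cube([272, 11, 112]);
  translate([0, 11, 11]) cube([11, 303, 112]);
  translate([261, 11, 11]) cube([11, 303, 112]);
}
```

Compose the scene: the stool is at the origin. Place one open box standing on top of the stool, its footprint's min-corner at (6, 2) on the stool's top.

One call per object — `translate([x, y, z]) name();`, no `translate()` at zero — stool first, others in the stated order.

stool();
translate([6, 2, 420]) open_box();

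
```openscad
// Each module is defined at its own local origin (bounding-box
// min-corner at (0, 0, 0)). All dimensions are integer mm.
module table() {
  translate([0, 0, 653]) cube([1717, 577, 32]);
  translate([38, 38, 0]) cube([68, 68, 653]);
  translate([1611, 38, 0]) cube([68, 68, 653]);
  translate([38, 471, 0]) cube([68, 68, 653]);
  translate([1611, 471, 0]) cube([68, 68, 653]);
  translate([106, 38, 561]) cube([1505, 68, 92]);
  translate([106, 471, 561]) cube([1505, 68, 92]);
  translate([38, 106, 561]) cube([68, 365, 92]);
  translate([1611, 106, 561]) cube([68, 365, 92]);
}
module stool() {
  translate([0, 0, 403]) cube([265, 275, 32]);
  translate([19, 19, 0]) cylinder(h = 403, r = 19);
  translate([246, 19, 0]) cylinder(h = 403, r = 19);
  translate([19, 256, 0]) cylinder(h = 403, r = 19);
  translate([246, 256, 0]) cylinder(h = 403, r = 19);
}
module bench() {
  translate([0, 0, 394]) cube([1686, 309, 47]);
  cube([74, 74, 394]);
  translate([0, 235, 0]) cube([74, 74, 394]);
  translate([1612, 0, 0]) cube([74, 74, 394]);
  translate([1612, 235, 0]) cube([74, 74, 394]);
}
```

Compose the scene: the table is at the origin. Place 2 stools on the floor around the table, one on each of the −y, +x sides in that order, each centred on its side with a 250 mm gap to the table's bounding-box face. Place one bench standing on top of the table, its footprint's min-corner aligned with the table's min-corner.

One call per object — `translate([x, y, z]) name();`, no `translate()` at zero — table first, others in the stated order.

table();
translate([726, -525, 0]) stool();
translate([1967, 151, 0]) stool();
translate([0, 0, 685]) bench();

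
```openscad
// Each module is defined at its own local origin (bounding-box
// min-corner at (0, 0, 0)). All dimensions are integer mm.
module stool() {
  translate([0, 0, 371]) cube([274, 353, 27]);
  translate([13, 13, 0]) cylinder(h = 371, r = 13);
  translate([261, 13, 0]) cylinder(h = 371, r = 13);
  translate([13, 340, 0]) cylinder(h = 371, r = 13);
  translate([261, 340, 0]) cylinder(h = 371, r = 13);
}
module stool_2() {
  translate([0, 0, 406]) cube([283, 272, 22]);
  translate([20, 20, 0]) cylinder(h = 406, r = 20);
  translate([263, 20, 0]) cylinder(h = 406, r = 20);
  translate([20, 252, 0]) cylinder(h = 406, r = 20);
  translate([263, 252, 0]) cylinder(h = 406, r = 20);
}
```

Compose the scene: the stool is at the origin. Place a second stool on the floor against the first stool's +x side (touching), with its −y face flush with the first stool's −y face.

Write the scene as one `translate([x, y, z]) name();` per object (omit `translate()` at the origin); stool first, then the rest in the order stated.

stool();
translate([274, 0, 0]) stool_2();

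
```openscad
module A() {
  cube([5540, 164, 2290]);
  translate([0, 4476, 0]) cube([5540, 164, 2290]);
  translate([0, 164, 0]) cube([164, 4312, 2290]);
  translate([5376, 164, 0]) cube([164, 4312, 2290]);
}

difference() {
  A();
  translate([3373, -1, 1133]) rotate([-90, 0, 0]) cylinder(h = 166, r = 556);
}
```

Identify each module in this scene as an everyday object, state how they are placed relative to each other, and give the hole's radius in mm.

A is a house frame. The house frame has a circular hole through its front wall. The hole's radius is 556 mm.

The subtracted cylinder has r = 556 mm.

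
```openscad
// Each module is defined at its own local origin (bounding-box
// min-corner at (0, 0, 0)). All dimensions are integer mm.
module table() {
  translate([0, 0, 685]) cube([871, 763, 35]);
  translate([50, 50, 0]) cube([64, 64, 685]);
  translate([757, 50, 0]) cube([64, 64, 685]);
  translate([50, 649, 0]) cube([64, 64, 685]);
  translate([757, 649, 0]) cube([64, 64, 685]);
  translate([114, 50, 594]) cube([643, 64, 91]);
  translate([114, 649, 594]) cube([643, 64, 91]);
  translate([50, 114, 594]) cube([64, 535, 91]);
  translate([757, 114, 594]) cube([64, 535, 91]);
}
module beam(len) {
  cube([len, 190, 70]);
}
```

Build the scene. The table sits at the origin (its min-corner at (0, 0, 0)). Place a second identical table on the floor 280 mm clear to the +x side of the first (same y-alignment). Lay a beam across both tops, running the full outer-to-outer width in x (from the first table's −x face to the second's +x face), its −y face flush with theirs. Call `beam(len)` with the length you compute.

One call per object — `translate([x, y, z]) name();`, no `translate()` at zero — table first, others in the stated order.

table();
translate([1151, 0, 0]) table();
translate([0, 0, 720]) beam(2022);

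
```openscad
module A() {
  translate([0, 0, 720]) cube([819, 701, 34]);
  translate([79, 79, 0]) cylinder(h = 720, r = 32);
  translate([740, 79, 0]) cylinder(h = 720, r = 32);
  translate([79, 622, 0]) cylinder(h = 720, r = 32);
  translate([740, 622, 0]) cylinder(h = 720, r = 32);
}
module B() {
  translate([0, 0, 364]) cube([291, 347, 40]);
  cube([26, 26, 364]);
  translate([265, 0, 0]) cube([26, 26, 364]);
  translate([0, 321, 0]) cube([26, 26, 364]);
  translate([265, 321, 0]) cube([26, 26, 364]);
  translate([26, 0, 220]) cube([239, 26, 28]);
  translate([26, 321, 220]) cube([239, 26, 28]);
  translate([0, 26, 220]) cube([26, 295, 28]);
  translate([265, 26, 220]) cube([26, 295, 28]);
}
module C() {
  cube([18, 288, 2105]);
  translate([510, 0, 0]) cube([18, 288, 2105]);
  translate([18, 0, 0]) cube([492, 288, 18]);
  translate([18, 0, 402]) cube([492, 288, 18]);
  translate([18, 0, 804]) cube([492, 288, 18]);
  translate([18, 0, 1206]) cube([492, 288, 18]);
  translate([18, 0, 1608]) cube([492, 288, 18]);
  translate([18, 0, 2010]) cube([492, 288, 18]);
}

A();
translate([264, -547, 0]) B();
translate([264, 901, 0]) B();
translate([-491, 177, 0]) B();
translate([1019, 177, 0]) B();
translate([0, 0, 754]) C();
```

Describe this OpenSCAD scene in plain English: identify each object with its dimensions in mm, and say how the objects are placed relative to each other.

A is a table with a 819×701 mm rectangular top, 34 mm thick, top surface at z = 754 mm, supported by four round legs of 64 mm diameter, each leg's bounding box inset 47 mm from the nearest pair of top edges, running from the floor.

B is a four-legged stool. The seat is 291×347 mm, 40 mm thick, top at z = 404 mm. It stands on four square legs, each 26×26 mm in cross-section, from z = 0 to the seat underside, each flush with a corner of the seat. Four stretchers, 26 mm wide and 28 mm tall, connect adjacent legs with their undersides at z = 220 mm, each running between the inner faces of the legs it joins and aligned with the legs' outer faces on the other axis.

C is an open bookshelf. Two side panels, each 18 mm thick, 288 mm deep and 2105 mm tall, stand 528 mm apart (outside-to-outside). Between them sit 6 shelves, each 18 mm thick and 288 mm deep, spanning the full gap between the sides. The bottom shelf rests on the floor (its underside at z = 0) and the clear gap between one shelf's top and the next shelf's underside is 384 mm.

Four stools sit around the table at the −y, +y, −x, +x sides. The bookshelf is on top of the table.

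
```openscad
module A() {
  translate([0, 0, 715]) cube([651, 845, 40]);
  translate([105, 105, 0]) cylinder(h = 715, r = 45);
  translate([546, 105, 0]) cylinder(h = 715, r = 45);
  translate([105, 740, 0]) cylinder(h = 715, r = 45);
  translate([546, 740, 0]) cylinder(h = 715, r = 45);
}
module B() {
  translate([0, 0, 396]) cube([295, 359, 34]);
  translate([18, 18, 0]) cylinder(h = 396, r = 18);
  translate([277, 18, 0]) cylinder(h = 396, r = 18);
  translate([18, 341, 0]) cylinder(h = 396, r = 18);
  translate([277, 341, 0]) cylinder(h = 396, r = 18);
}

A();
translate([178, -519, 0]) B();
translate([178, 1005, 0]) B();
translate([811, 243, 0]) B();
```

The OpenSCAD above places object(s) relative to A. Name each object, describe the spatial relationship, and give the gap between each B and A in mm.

A is a table. B is a stool. Three stools sit around the table at the −y, +y, +x sides. The gap between each stool and the table is 160 mm.

Each stool's nearest face is 160 mm from the table's bounding box.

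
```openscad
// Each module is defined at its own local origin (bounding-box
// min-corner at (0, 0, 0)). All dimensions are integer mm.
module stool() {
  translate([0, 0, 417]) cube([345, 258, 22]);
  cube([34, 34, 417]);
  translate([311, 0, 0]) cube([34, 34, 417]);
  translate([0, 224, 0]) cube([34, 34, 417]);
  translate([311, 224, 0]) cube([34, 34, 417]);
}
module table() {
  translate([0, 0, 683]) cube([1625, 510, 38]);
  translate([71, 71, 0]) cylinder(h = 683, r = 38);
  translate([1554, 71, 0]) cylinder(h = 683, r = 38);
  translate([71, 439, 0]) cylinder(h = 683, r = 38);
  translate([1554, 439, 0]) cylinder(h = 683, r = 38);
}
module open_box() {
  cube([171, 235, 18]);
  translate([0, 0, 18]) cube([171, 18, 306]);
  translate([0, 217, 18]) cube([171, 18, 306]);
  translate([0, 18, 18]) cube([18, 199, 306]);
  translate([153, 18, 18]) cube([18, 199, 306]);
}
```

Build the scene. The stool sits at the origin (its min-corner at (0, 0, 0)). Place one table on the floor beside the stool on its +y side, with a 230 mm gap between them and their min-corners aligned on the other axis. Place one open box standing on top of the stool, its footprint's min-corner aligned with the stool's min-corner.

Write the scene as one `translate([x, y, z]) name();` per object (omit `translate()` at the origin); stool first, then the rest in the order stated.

stool();
translate([0, 488, 0]) table();
translate([0, 0, 439]) open_box();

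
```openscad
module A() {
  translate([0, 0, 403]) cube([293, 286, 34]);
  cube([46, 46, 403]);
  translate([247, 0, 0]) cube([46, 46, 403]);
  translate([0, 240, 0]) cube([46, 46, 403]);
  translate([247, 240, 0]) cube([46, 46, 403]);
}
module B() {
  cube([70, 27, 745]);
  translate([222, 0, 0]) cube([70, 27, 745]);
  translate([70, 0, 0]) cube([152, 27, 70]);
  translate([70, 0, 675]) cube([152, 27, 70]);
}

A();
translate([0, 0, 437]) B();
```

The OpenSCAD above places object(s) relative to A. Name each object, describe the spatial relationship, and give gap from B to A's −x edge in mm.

A is a stool. B is a picture frame. The picture frame is on top of the stool. The gap from the picture frame to the stool's −x edge is 0 mm.

The picture frame's min-x is at 0; the stool's min-x is 0; gap = 0 mm.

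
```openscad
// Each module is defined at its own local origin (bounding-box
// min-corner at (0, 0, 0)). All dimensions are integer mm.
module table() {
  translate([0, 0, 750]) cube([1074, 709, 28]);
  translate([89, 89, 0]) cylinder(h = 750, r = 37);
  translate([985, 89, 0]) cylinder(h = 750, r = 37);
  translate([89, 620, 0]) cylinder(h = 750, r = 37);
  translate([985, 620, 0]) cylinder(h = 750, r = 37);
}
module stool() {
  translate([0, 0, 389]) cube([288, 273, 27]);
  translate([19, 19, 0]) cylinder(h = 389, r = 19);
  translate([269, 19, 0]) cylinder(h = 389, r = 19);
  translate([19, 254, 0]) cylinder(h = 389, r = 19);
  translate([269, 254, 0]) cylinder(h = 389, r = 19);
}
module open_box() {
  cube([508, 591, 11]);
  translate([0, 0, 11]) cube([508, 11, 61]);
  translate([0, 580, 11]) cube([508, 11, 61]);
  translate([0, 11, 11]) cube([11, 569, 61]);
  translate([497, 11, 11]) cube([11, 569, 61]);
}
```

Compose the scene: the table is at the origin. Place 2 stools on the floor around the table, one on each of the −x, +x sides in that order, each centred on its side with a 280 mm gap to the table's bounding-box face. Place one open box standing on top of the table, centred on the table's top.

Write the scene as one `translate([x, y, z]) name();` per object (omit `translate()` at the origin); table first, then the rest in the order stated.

table();
translate([-568, 218, 0]) stool();
translate([1354, 218, 0]) stool();
translate([283, 59, 778]) open_box();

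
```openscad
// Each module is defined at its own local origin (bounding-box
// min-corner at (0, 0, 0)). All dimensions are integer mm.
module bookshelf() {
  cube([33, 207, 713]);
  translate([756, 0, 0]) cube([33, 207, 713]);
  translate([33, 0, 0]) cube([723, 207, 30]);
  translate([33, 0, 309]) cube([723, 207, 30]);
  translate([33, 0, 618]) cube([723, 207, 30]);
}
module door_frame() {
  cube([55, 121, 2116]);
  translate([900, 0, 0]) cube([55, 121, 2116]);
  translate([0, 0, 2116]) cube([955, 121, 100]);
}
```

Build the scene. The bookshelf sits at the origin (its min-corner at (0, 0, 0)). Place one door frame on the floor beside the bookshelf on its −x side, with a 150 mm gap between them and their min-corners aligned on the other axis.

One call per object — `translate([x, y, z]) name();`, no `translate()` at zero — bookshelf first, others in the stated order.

bookshelf();
translate([-1105, 0, 0]) door_frame();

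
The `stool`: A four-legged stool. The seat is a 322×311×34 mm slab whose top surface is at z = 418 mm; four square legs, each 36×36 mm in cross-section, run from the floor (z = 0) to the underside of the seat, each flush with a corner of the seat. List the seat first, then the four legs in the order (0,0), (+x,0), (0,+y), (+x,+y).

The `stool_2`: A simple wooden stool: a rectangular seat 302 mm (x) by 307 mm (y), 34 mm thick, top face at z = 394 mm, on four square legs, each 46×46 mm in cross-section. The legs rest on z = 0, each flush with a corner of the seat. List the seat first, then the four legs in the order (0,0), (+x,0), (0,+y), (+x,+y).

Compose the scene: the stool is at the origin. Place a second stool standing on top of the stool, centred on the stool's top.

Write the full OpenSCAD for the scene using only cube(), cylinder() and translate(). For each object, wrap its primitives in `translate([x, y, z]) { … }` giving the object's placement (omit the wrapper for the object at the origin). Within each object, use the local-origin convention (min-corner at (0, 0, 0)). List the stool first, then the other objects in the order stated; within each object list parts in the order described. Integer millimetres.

translate([0, 0, 384]) cube([322, 311, 34]);
cube([36, 36, 384]);
translate([286, 0, 0]) cube([36, 36, 384]);
translate([0, 275, 0]) cube([36, 36, 384]);
translate([286, 275, 0]) cube([36, 36, 384]);
translate([10, 2, 418]) {
  translate([0, 0, 360]) cube([302, 307, 34]);
  cube([46, 46, 360]);
  translate([256, 0, 0]) cube([46, 46, 360]);
  translate([0, 261, 0]) cube([46, 46, 360]);
  translate([256, 261, 0]) cube([46, 46, 360]);
}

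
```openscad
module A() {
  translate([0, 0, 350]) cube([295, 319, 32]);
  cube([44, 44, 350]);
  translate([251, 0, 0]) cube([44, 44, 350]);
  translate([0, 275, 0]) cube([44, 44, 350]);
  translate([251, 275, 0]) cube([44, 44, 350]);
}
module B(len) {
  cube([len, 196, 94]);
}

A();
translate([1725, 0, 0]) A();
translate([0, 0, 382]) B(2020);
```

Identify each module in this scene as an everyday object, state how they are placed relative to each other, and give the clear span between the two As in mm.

A is a stool. B is a beam. A beam spans the tops of two stools. The clear span between the two stools is 1430 mm.

Second stool starts at x = 1725; first ends at x = 295; clear span = 1725 − 295 = 1430 mm.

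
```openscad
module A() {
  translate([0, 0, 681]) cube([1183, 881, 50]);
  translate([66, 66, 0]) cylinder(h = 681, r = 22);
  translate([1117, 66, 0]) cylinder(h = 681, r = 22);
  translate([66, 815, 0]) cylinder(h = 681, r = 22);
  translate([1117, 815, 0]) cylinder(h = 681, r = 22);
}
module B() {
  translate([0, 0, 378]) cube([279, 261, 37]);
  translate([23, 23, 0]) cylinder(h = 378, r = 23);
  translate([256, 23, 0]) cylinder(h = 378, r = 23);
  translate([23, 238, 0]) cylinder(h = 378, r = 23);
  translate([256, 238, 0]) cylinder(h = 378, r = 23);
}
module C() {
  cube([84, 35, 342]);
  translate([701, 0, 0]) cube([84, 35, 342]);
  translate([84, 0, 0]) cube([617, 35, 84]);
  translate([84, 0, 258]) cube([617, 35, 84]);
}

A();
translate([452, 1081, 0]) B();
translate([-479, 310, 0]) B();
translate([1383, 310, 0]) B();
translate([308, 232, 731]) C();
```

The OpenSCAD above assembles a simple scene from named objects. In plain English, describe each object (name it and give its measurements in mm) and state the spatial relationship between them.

A is a table with a 1183×881 mm rectangular top, 50 mm thick, top surface at z = 731 mm, supported by four round legs of 44 mm diameter, each leg's bounding box inset 44 mm from the nearest pair of top edges, running from the floor.

B is a simple wooden stool: a rectangular seat 279 mm (x) by 261 mm (y), 37 mm thick, top face at z = 415 mm, on four round legs, each 46 mm in diameter. The legs rest on z = 0, each leg's axis is inset half a diameter from the nearest pair of seat edges (so the leg's bounding box is flush with the corner).

C is a picture frame with a 617×174 mm rectangular opening (x by z) and a uniform 84 mm border on every side. Frame depth is 35 mm along y. It is built from two vertical stiles running the full outside height and two horizontal rails spanning the gap between the stiles.

Three stools sit around the table at the +y, −x, +x sides. The picture frame is on top of the table.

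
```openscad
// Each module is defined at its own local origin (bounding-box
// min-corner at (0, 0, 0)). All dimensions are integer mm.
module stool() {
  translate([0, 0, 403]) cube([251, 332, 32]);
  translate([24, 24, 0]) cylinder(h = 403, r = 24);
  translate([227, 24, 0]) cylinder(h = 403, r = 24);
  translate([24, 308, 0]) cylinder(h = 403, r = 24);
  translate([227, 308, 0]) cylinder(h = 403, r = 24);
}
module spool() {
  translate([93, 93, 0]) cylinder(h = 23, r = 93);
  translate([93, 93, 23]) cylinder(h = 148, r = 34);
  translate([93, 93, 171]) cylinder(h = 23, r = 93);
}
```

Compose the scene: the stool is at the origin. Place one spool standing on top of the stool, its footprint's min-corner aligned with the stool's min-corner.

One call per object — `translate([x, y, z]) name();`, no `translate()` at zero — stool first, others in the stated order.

stool();
translate([0, 0, 435]) spool();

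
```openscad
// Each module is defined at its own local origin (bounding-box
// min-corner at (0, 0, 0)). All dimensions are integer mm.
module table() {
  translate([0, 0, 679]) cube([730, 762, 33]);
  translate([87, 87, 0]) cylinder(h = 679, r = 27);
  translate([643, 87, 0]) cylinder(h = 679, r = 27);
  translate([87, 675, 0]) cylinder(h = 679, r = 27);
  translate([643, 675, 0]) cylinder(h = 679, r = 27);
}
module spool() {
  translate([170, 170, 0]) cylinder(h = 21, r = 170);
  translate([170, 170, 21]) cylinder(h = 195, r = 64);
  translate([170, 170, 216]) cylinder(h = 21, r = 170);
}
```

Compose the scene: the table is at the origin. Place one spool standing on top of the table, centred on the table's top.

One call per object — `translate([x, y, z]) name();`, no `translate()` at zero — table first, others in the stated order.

table();
translate([195, 211, 712]) spool();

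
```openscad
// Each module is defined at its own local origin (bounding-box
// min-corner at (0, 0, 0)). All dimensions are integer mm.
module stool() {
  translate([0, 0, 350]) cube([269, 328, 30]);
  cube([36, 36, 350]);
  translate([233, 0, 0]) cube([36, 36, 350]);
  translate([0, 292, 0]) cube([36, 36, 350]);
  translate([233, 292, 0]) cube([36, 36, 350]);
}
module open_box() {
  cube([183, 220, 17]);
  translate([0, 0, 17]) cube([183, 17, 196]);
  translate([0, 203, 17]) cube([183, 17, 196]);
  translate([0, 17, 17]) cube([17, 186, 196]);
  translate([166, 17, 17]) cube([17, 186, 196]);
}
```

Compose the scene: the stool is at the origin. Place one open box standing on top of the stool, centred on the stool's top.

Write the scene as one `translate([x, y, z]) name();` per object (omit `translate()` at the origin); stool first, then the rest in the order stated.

stool();
translate([43, 54, 380]) open_box();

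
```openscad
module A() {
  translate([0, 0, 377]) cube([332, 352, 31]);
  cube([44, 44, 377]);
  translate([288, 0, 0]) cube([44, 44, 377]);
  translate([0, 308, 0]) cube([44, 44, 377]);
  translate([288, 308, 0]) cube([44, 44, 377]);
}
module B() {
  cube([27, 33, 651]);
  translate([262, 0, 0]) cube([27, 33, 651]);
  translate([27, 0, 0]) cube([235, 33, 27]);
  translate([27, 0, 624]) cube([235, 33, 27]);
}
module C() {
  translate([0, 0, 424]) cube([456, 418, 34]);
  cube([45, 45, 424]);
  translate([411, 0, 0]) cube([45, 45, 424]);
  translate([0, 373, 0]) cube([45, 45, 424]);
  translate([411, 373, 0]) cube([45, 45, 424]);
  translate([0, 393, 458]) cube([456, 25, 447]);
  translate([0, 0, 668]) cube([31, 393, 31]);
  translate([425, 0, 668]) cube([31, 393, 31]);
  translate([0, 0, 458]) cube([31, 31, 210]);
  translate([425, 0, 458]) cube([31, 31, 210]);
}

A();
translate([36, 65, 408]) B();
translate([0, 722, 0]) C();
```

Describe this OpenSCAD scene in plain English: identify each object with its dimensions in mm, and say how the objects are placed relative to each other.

A is a four-legged stool. The seat is a 332×352×31 mm slab whose top surface is at z = 408 mm; four square legs, each 44×44 mm in cross-section, run from the floor (z = 0) to the underside of the seat, each flush with a corner of the seat.

B is a rectangular picture frame lying in the x–z plane (depth along y). The opening is 235 mm wide (x) by 597 mm tall (z), surrounded by a border 27 mm wide on all four sides. The frame is 33 mm deep and is made of two full-height vertical stiles with two horizontal rails fitted between them.

C is a chair: 456×418 mm seat, 34 mm thick, top at z = 458 mm, on four 45 mm square corner legs flush with the seat edges. A 25 mm thick backrest slab spans the full seat width, extending 447 mm above the seat top, its back face flush with the seat's +y edge. Two armrests of 31×31 mm section run along each side from the seat's front edge to the front of the backrest, top faces 241 mm above the seat top and outer faces flush with the seat's x-edges; a 31×31 mm post under the front of each armrest stands on the seat at the front corner.

The picture frame is on top of the stool. The chair is on the floor beside the stool on its +y side.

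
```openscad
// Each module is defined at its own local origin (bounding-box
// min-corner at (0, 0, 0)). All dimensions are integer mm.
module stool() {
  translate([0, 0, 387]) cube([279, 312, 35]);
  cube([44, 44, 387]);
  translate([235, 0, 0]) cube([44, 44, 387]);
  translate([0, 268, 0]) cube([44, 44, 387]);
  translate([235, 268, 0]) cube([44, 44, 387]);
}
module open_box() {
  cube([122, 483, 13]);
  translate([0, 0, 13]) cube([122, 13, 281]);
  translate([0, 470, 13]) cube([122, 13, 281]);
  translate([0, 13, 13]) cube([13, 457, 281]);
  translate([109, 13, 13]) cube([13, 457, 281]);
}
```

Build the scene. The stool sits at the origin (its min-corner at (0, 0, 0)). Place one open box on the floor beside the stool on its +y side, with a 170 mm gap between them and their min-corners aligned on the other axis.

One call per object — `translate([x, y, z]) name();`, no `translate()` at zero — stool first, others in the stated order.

stool();
translate([0, 482, 0]) open_box();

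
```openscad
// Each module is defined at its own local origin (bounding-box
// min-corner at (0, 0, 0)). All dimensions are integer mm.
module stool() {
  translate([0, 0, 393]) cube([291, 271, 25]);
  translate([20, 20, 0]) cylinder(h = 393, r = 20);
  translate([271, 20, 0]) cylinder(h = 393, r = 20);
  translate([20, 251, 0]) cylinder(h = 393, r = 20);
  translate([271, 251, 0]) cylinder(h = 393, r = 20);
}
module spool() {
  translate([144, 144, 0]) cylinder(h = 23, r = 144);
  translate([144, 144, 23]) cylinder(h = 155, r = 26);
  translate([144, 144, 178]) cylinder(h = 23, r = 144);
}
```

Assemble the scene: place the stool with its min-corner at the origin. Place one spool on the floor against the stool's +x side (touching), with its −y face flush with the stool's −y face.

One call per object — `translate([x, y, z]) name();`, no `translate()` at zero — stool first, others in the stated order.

stool();
translate([291, 0, 0]) spool();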